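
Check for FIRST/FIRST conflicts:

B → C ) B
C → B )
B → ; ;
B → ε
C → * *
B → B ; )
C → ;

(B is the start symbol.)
A FIRST/FIRST conflict occurs when two productions N → α and N → β for the same non-terminal have FIRST(α) ∩ FIRST(β) ≠ ∅ (with ε ∈ FIRST of a nullable right-hand side, so two nullable alternatives also conflict).

FIRST sets of the non-terminals at (or reachable through a nullable prefix from) the front of some alternative:
  FIRST(C) = { ')', '*', ';' }
  FIRST(B) = { ')', '*', ';', ε }

Productions for B:
  B → C ) B: FIRST = { ')', '*', ';' }
  B → ; ;: FIRST = { ';' }
  B → ε: FIRST = { ε }
  B → B ; ): FIRST = { ')', '*', ';' }
Productions for C:
  C → B ): FIRST = { ')', '*', ';' }
  C → * *: FIRST = { '*' }
  C → ;: FIRST = { ';' }

Conflict for B: B → C ) B and B → ; ;
  Overlap: { ';' }
Conflict for B: B → C ) B and B → B ; )
  Overlap: { ')', '*', ';' }
Conflict for B: B → ; ; and B → B ; )
  Overlap: { ';' }
Conflict for C: C → B ) and C → * *
  Overlap: { '*' }
Conflict for C: C → B ) and C → ;
  Overlap: { ';' }

Answer: Yes. B → C ')' B / B → ';' ';' on { ';' }; B → C ')' B / B → B ';' ')' on { ')', '*', ';' }; B → ';' ';' / B → B ';' ')' on { ';' }; C → B ')' / C → '*' '*' on { '*' }; C → B ')' / C → ';' on { ';' }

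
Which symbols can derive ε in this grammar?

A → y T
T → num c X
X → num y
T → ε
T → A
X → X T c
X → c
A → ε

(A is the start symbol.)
{ 'A', 'T' }

A non-terminal is nullable if it can derive ε (the empty string): either it has an ε-production, or it has a production whose right-hand side consists entirely of nullable non-terminals.

ε-productions: T → ε, A → ε
So T, A are immediately nullable.
No further non-terminal can be added: every production for the remaining non-terminals contains a terminal or a non-nullable non-terminal.
Nullable = { 'A', 'T' }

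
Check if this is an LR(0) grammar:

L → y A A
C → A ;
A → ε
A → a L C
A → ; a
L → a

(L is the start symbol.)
Augment with L' → L and build the canonical LR(0) collection (I0 = CLOSURE({[L' → . L]}), then GOTO on every symbol after a dot until no new states appear). It has 13 states:
  I0: { [L → . a], [L → . y A A], [L' → . L] }  — shift
  I1: { [L' → L .] }  — accept
  I2: { [L → a .] }  — reduce
  I3: { [A → . ; a], [A → . a L C], [A → .], [L → y . A A] }  — shift, reduce
  I4: { [A → ; . a] }  — shift
  I5: { [A → . ; a], [A → . a L C], [A → .], [L → y A . A] }  — shift, reduce
  I6: { [A → a . L C], [L → . a], [L → . y A A] }  — shift
  I7: { [A → . ; a], [A → . a L C], [A → .], [A → a L . C], [C → . A ;] }  — shift, reduce
  I8: { [C → A . ;] }  — shift
  I9: { [A → a L C .] }  — reduce
  I10: { [C → A ; .] }  — reduce
  I11: { [L → y A A .] }  — reduce
  I12: { [A → ; a .] }  — reduce

Conflict in state I3:
  Shift-reduce conflict between [A → .] and [A → . ; a]
So the grammar is NOT LR(0).

Answer: No. Shift-reduce conflict between [A → .] and [A → . ; a]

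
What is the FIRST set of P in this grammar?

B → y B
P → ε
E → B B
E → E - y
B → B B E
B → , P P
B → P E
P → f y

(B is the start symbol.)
{ 'f', ε }

To compute FIRST(P), examine every production with P on the left-hand side, reading each right-hand side left to right until a non-nullable symbol is reached.

From P → ε:
  - ε-production, so ε ∈ FIRST(P)
From P → f y:
  - f is a terminal: add 'f' and stop

Collecting: FIRST(P) = { 'f', ε }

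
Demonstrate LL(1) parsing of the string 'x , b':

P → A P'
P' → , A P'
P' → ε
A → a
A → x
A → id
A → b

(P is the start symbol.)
LL(1) parsing maintains a stack (initially the start symbol over $) and the input. At each step: if the stack top is a terminal, match it against the current input token; if it is a non-terminal N, replace it with the RHS of M[N, lookahead] (the unique production whose predict set contains the lookahead).

Stack is shown with the top on the left.

Stack     Input    Action
-------------------------
P $       x , b $  output P → A P'
A P' $    x , b $  output A → x
x P' $    x , b $  match 'x'
P' $      , b $    output P' → , A P'
, A P' $  , b $    match ','
A P' $    b $      output A → b
b P' $    b $      match 'b'
P' $      $        output P' → ε
$         $        accept

The string is accepted.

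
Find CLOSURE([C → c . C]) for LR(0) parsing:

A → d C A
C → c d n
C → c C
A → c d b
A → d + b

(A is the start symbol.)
To compute CLOSURE, for each item [A → α.Bβ] where B is a non-terminal, add [B → .γ] for all productions B → γ; repeat for the newly added items until nothing changes.

Start with: [C → c . C]
  [C → c . C] has the dot before C: add [C → . c d n], [C → . c C]
No further items can be added.

CLOSURE = { [C → . c C], [C → . c d n], [C → c . C] }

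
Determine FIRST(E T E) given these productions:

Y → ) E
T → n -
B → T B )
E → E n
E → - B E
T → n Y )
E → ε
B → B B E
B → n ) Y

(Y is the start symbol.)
FIRST sets of the non-terminals involved (from the grammar, by fixed-point iteration):
  FIRST(E) = { '-', 'n', ε }
  FIRST(T) = { 'n' }

To compute FIRST(E T E), process the symbols left to right:
Symbol E is a non-terminal. Add FIRST(E) \ {ε} = { '-', 'n' }
E is nullable (ε ∈ FIRST(E)), continue to the next symbol.
Symbol T is a non-terminal. Add FIRST(T) \ {ε} = { 'n' }
T is not nullable (ε ∉ FIRST(T)), so stop here.
FIRST(E T E) = { '-', 'n' }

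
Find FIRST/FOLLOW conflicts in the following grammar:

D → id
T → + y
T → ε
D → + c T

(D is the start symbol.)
A FIRST/FOLLOW conflict occurs when a non-terminal N has a nullable alternative N → β (β ⇒* ε) and another alternative N → α with FIRST(α) ∩ FOLLOW(N) ≠ ∅: on such a lookahead the parser cannot decide between expanding α and letting N vanish via β.

Nullable non-terminals: T.

T: nullable alternative(s) T → ε; FOLLOW(T) = { $ }
  T → + y: FIRST \ {ε} = { '+' } — disjoint from FOLLOW(T)
  T → ε: FIRST \ {ε} = { } — this is the only nullable alternative, skip

D has no nullable alternative, so no FIRST/FOLLOW check is needed there.

No FIRST/FOLLOW conflicts found.

Answer: No FIRST/FOLLOW conflicts.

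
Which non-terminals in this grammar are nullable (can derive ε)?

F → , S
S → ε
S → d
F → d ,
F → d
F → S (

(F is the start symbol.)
{ 'S' }

A non-terminal is nullable if it can derive ε (the empty string): either it has an ε-production, or it has a production whose right-hand side consists entirely of nullable non-terminals.

ε-productions: S → ε
So S is immediately nullable.
No further non-terminal can be added: every production for the remaining non-terminals contains a terminal or a non-nullable non-terminal.
Nullable = { 'S' }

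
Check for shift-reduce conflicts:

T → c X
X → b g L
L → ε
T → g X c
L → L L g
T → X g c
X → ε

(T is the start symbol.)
Augment with T' → T and build the canonical LR(0) collection (I0 = CLOSURE({[T' → . T]}), then GOTO on every symbol after a dot until no new states appear). It has 15 states:
  I0: { [T → . X g c], [T → . c X], [T → . g X c], [T' → . T], [X → . b g L], [X → .] }  — shift, reduce
  I1: { [T' → T .] }  — accept
  I2: { [T → X . g c] }  — shift
  I3: { [X → b . g L] }  — shift
  I4: { [T → c . X], [X → . b g L], [X → .] }  — shift, reduce
  I5: { [T → g . X c], [X → . b g L], [X → .] }  — shift, reduce
  I6: { [T → g X . c] }  — shift
  I7: { [T → g X c .] }  — reduce
  I8: { [T → c X .] }  — reduce
  I9: { [L → . L L g], [L → .], [X → b g . L] }  — reduce
  I10: { [L → . L L g], [L → .], [L → L . L g], [X → b g L .] }  — 2 reduces
  I11: { [L → . L L g], [L → .], [L → L . L g], [L → L L . g] }  — shift, reduce
  I12: { [L → L L g .] }  — reduce
  I13: { [T → X g . c] }  — shift
  I14: { [T → X g c .] }  — reduce

I0 contains reduce item [X → .] and shift items [T → . c X], [T → . g X c], [X → . b g L] — shift-reduce conflict.
I4 contains reduce item [X → .] and shift item [X → . b g L] — shift-reduce conflict.
I5 contains reduce item [X → .] and shift item [X → . b g L] — shift-reduce conflict.
I11 contains reduce item [L → .] and shift item [L → L L . g] — shift-reduce conflict.

Answer: Yes — I0: [X → .] vs [T → . c X]; I4: [X → .] vs [X → . b g L]; I5: [X → .] vs [X → . b g L]; I11: [L → .] vs [L → L L . g]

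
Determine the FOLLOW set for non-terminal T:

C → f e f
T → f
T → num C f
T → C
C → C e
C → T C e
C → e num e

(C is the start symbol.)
{ 'e', 'f', 'num' }

To compute FOLLOW(T), find every occurrence of T on a right-hand side N → α T β: add FIRST(β) \ {ε}, and if β is empty or nullable also add FOLLOW(N). Iterate to a fixed point.

In C → T C e: T is followed by C e, add FIRST(C e) \ {ε} = { 'e', 'f', 'num' }

Taking the union: FOLLOW(T) = { 'e', 'f', 'num' }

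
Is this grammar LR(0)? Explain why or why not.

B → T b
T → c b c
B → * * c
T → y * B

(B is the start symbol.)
Yes, the grammar is LR(0)

Augment with B' → B and build the canonical LR(0) collection (I0 = CLOSURE({[B' → . B]}), then GOTO on every symbol after a dot until no new states appear). It has 13 states:
  I0: { [B → . * * c], [B → . T b], [B' → . B], [T → . c b c], [T → . y * B] }  — shift
  I1: { [B → * . * c] }  — shift
  I2: { [B' → B .] }  — accept
  I3: { [B → T . b] }  — shift
  I4: { [T → c . b c] }  — shift
  I5: { [T → y . * B] }  — shift
  I6: { [B → . * * c], [B → . T b], [T → . c b c], [T → . y * B], [T → y * . B] }  — shift
  I7: { [T → y * B .] }  — reduce
  I8: { [T → c b . c] }  — shift
  I9: { [T → c b c .] }  — reduce
  I10: { [B → T b .] }  — reduce
  I11: { [B → * * . c] }  — shift
  I12: { [B → * * c .] }  — reduce

Every state is either a pure shift/goto state or contains exactly one complete item and nothing to shift — no conflicts. The grammar is LR(0).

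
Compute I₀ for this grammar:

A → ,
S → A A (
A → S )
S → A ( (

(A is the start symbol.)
First, augment the grammar with A' → A
I₀ = CLOSURE({ [A' → . A] }):
  [A' → . A] has the dot before A: add [A → . ,], [A → . S )]
  [A → . S )] has the dot before S: add [S → . A A (], [S → . A ( (]
No further items can be added.

I₀ = { [A → . ,], [A → . S )], [A' → . A], [S → . A ( (], [S → . A A (] }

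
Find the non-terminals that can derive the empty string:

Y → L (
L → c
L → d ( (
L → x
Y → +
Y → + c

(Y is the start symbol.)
There are no ε-productions, so no non-terminal can derive ε.
No non-terminals are nullable.

Answer: None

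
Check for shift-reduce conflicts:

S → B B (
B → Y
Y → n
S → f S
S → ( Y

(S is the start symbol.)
No shift-reduce conflicts

Augment with S' → S and build the canonical LR(0) collection (I0 = CLOSURE({[S' → . S]}), then GOTO on every symbol after a dot until no new states appear). It has 11 states:
  I0: { [B → . Y], [S → . ( Y], [S → . B B (], [S → . f S], [S' → . S], [Y → . n] }  — shift
  I1: { [S → ( . Y], [Y → . n] }  — shift
  I2: { [B → . Y], [S → B . B (], [Y → . n] }  — shift
  I3: { [S' → S .] }  — accept
  I4: { [B → Y .] }  — reduce
  I5: { [B → . Y], [S → . ( Y], [S → . B B (], [S → . f S], [S → f . S], [Y → . n] }  — shift
  I6: { [Y → n .] }  — reduce
  I7: { [S → f S .] }  — reduce
  I8: { [S → B B . (] }  — shift
  I9: { [S → B B ( .] }  — reduce
  I10: { [S → ( Y .] }  — reduce

No state contains both a complete item and a shift item.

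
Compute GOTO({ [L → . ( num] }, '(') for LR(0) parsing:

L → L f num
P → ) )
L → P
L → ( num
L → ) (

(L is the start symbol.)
GOTO(I, '(') = CLOSURE({ [A → αX.β] : [A → α.Xβ] ∈ I, X = '(' })

Items with dot before '(', with the dot advanced:
  [L → . ( num] → [L → ( . num]
Closure adds nothing (no advanced item has the dot before a non-terminal).

GOTO = { [L → ( . num] }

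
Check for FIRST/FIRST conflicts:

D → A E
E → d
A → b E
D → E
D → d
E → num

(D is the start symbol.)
Yes. D → E / D → d on { 'd' }

A FIRST/FIRST conflict occurs when two productions N → α and N → β for the same non-terminal have FIRST(α) ∩ FIRST(β) ≠ ∅ (with ε ∈ FIRST of a nullable right-hand side, so two nullable alternatives also conflict).

FIRST sets of the non-terminals at (or reachable through a nullable prefix from) the front of some alternative:
  FIRST(A) = { 'b' }
  FIRST(E) = { 'd', 'num' }

Productions for D:
  D → A E: FIRST = { 'b' }
  D → E: FIRST = { 'd', 'num' }
  D → d: FIRST = { 'd' }
Productions for E:
  E → d: FIRST = { 'd' }
  E → num: FIRST = { 'num' }
A has only one production, so no FIRST/FIRST conflict is possible there.

Conflict for D: D → E and D → d
  Overlap: { 'd' }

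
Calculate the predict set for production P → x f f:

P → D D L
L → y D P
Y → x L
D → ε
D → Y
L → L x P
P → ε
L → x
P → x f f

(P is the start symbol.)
{ 'x' }

PREDICT(P → x f f) = (FIRST(RHS) \ {ε}) ∪ (FOLLOW(P) if ε ∈ FIRST(RHS), i.e. RHS ⇒* ε)
FIRST(x f f) = { 'x' }
ε ∉ FIRST(x f f), so FOLLOW(P) is not added.
PREDICT(P → x f f) = { 'x' }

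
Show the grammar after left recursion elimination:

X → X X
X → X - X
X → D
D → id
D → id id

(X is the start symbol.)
X → D X'
X' → X X'
X' → - X X'
X' → ε
D → id
D → id id

X is directly left-recursive. The standard transformation for
  A → A α₁ | ... | A α_m | β₁ | ... | β_n
is
  A  → β₁ A' | ... | β_n A'
  A' → α₁ A' | ... | α_m A' | ε

X → D becomes X → D X'
X → X X becomes X' → X X'
X → X - X becomes X' → - X X'
Add X' → ε

Productions for other non-terminals are unchanged:
  D → id
  D → id id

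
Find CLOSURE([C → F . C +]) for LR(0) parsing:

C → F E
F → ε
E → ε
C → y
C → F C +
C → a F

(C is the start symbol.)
To compute CLOSURE, for each item [A → α.Bβ] where B is a non-terminal, add [B → .γ] for all productions B → γ; repeat for the newly added items until nothing changes.

Start with: [C → F . C +]
  [C → F . C +] has the dot before C: add [C → . F E], [C → . y], [C → . F C +], [C → . a F]
  [C → . F E] has the dot before F: add [F → .]
No further items can be added.

CLOSURE = { [C → . F C +], [C → . F E], [C → . a F], [C → . y], [C → F . C +], [F → .] }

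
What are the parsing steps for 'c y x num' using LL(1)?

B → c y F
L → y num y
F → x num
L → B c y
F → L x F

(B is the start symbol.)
LL(1) parsing maintains a stack (initially the start symbol over $) and the input. At each step: if the stack top is a terminal, match it against the current input token; if it is a non-terminal N, replace it with the RHS of M[N, lookahead] (the unique production whose predict set contains the lookahead).

Stack is shown with the top on the left.

Stack    Input        Action
----------------------------
B $      c y x num $  output B → c y F
c y F $  c y x num $  match 'c'
y F $    y x num $    match 'y'
F $      x num $      output F → x num
x num $  x num $      match 'x'
num $    num $        match 'num'
$        $            accept

The string is accepted.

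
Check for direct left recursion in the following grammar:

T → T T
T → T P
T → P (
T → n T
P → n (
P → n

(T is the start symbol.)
Direct left recursion occurs when N → N α for some non-terminal N (the right-hand side begins with the left-hand side itself).

T → T T: LEFT RECURSIVE (starts with T)
T → T P: LEFT RECURSIVE (starts with T)
T → P (: starts with P
T → n T: starts with n
P → n (: starts with n
P → n: starts with n

The grammar has direct left recursion on: T.

Answer: Yes, T is left-recursive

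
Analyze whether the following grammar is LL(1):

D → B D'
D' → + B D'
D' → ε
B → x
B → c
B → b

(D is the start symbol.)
Yes, the grammar is LL(1).

Relevant sets:
  FOLLOW(D') = { $ }

For D':
  PREDICT(D' → '+' B D') = { '+' }
  PREDICT(D' → ε) = { $ }
For B:
  PREDICT(B → x) = { 'x' }
  PREDICT(B → c) = { 'c' }
  PREDICT(B → b) = { 'b' }
D has a single production, so nothing to check there.

All predict sets are disjoint. The grammar IS LL(1).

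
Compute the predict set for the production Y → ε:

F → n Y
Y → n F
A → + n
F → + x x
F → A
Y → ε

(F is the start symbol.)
{ $ }

PREDICT(Y → ε) = (FIRST(RHS) \ {ε}) ∪ (FOLLOW(Y) if ε ∈ FIRST(RHS), i.e. RHS ⇒* ε)
The right-hand side is ε (FIRST(ε) = { ε }), so the predict set is FOLLOW(Y) = { $ }
PREDICT(Y → ε) = { $ }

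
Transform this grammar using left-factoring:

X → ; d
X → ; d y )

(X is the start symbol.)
Left-factoring transforms A → αβ₁ | αβ₂ into A → αA' and A' → β₁ | β₂
(α is the longest common prefix among the alternatives). Repeat until
no nonterminal has two alternatives with a common prefix.

Round 1: X has alternatives sharing prefix '; d'. Introduce X': X → ; d X'
  Add: X' → ε
  Add: X' → y )

No remaining common prefixes — done.

Resulting grammar:
X → ; d X'
X' → ε
X' → y )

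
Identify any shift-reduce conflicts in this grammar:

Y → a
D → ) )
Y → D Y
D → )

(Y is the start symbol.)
A shift-reduce conflict occurs when an LR(0) state has both:
  - a complete (reduce) item [A → α .] (dot at the end), and
  - a shift item [B → β . c γ] (dot before a terminal).

Augment with Y' → Y and build the canonical LR(0) collection (I0 = CLOSURE({[Y' → . Y]}), then GOTO on every symbol after a dot until no new states appear). It has 7 states:
  I0: { [D → . ) )], [D → . )], [Y → . D Y], [Y → . a], [Y' → . Y] }  — shift
  I1: { [D → ) . )], [D → ) .] }  — shift, reduce
  I2: { [D → . ) )], [D → . )], [Y → . D Y], [Y → . a], [Y → D . Y] }  — shift
  I3: { [Y' → Y .] }  — accept
  I4: { [Y → a .] }  — reduce
  I5: { [Y → D Y .] }  — reduce
  I6: { [D → ) ) .] }  — reduce

I1 contains reduce item [D → ) .] and shift item [D → ) . )] — shift-reduce conflict.

Answer: Yes — I1: [D → ) .] vs [D → ) . )]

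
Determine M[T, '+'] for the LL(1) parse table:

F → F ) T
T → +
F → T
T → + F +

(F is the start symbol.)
To find M[T, '+'], we find productions for T where '+' is in the predict set (PREDICT(N → α) = (FIRST(α) \ {ε}) ∪ (FOLLOW(N) if α ⇒* ε)).

T → +: PREDICT = { '+' }
  '+' is in predict set, so this production goes in M[T, '+']
T → + F +: PREDICT = { '+' }
  '+' is in predict set, so this production goes in M[T, '+']

M[T, '+'] = T → +, T → + F +  (a multiply-defined cell — the grammar is not LL(1))

Answer: T → +, T → + F +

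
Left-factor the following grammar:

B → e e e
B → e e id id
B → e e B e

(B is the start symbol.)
Left-factoring transforms A → αβ₁ | αβ₂ into A → αA' and A' → β₁ | β₂
(α is the longest common prefix among the alternatives). Repeat until
no nonterminal has two alternatives with a common prefix.

Round 1: B has alternatives sharing prefix 'e e'. Introduce B': B → e e B'
  Add: B' → e
  Add: B' → id id
  Add: B' → B e

No remaining common prefixes — done.

Resulting grammar:
B → e e B'
B' → e
B' → id id
B' → B e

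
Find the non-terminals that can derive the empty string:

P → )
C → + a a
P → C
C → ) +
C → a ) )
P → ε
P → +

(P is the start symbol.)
{ 'P' }

A non-terminal is nullable if it can derive ε (the empty string): either it has an ε-production, or it has a production whose right-hand side consists entirely of nullable non-terminals.

ε-productions: P → ε
So P is immediately nullable.
No further non-terminal can be added: every production for the remaining non-terminals contains a terminal or a non-nullable non-terminal.
Nullable = { 'P' }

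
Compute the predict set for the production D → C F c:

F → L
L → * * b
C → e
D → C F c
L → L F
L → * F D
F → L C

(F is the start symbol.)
PREDICT(D → C F c) = (FIRST(RHS) \ {ε}) ∪ (FOLLOW(D) if ε ∈ FIRST(RHS), i.e. RHS ⇒* ε)
FIRST(C) = { 'e' }
FIRST(C F c) = { 'e' }
ε ∉ FIRST(C F c), so FOLLOW(D) is not added.
PREDICT(D → C F c) = { 'e' }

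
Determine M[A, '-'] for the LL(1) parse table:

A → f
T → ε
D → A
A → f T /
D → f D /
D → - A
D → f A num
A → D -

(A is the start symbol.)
A → D -

To find M[A, '-'], we find productions for A where '-' is in the predict set (PREDICT(N → α) = (FIRST(α) \ {ε}) ∪ (FOLLOW(N) if α ⇒* ε)).

Relevant sets:
  FIRST(D) = { '-', 'f' }

A → f: PREDICT = { 'f' }
A → f T /: PREDICT = { 'f' }
A → D -: PREDICT = { '-', 'f' }
  '-' is in predict set, so this production goes in M[A, '-']

M[A, '-'] = A → D -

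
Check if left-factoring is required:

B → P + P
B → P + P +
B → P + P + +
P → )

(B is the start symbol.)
Left-factoring is needed when two productions for the same non-terminal
share a common prefix on the right-hand side.

Productions for B:
  B → P + P
  B → P + P +
  B → P + P + +

Found common prefix 'P + P' in productions for B

Answer: Yes, B has productions with common prefix 'P + P'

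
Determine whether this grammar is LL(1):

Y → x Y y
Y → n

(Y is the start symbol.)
A grammar is LL(1) if for each non-terminal N with multiple productions, the predict sets of those productions are pairwise disjoint, where PREDICT(N → α) = (FIRST(α) \ {ε}) ∪ (FOLLOW(N) if α ⇒* ε).

For Y:
  PREDICT(Y → x Y y) = { 'x' }
  PREDICT(Y → n) = { 'n' }

All predict sets are disjoint. The grammar IS LL(1).

Answer: Yes, the grammar is LL(1).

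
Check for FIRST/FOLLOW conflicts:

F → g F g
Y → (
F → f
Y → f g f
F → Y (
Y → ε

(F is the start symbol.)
A FIRST/FOLLOW conflict occurs when a non-terminal N has a nullable alternative N → β (β ⇒* ε) and another alternative N → α with FIRST(α) ∩ FOLLOW(N) ≠ ∅: on such a lookahead the parser cannot decide between expanding α and letting N vanish via β.

Nullable non-terminals: Y.

Y: nullable alternative(s) Y → ε; FOLLOW(Y) = { '(' }
  Y → (: FIRST \ {ε} = { '(' } — overlaps FOLLOW(Y) on { '(' }: CONFLICT
  Y → f g f: FIRST \ {ε} = { 'f' } — disjoint from FOLLOW(Y)
  Y → ε: FIRST \ {ε} = { } — this is the only nullable alternative, skip

F has no nullable alternative, so no FIRST/FOLLOW check is needed there.

So the grammar has 1 FIRST/FOLLOW conflict (marked CONFLICT above).

Answer: Yes. Y → '(' with FOLLOW(Y) on { '(' }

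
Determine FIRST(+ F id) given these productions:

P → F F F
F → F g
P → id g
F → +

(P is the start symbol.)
{ '+' }

To compute FIRST(+ F id), process the symbols left to right:
Symbol + is a terminal. Add '+' and stop.
FIRST(+ F id) = { '+' }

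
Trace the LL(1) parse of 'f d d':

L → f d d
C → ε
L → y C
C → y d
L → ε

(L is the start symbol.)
LL(1) parsing maintains a stack (initially the start symbol over $) and the input. At each step: if the stack top is a terminal, match it against the current input token; if it is a non-terminal N, replace it with the RHS of M[N, lookahead] (the unique production whose predict set contains the lookahead).

Stack is shown with the top on the left.

Stack    Input    Action
------------------------
L $      f d d $  output L → f d d
f d d $  f d d $  match 'f'
d d $    d d $    match 'd'
d $      d $      match 'd'
$        $        accept

The string is accepted.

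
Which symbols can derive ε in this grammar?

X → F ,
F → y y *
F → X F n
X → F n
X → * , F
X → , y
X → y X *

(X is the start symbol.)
There are no ε-productions, so no non-terminal can derive ε.
No non-terminals are nullable.

Answer: None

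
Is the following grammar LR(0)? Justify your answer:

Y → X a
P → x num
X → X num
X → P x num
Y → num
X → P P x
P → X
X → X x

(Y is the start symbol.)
No. Shift-reduce conflict between [P → X .] and [X → X . num]

A grammar is LR(0) if no state in the canonical LR(0) collection has:
  - both a shift item (dot before a terminal) and a complete item (shift-reduce conflict), or
  - two or more complete items (reduce-reduce conflict; the accept item [Y' → Y .] counts as a complete item here).

Augment with Y' → Y and build the canonical LR(0) collection (I0 = CLOSURE({[Y' → . Y]}), then GOTO on every symbol after a dot until no new states appear). It has 15 states:
  I0: { [P → . X], [P → . x num], [X → . P P x], [X → . P x num], [X → . X num], [X → . X x], [Y → . X a], [Y → . num], [Y' → . Y] }  — shift
  I1: { [P → . X], [P → . x num], [X → . P P x], [X → . P x num], [X → . X num], [X → . X x], [X → P . P x], [X → P . x num] }  — shift
  I2: { [P → X .], [X → X . num], [X → X . x], [Y → X . a] }  — shift, reduce
  I3: { [Y' → Y .] }  — accept
  I4: { [Y → num .] }  — reduce
  I5: { [P → x . num] }  — shift
  I6: { [P → x num .] }  — reduce
  I7: { [Y → X a .] }  — reduce
  I8: { [X → X num .] }  — reduce
  I9: { [X → X x .] }  — reduce
  I10: { [P → . X], [P → . x num], [X → . P P x], [X → . P x num], [X → . X num], [X → . X x], [X → P . P x], [X → P . x num], [X → P P . x] }  — shift
  I11: { [P → X .], [X → X . num], [X → X . x] }  — shift, reduce
  I12: { [P → x . num], [X → P x . num] }  — shift
  I13: { [P → x num .], [X → P x num .] }  — 2 reduces
  I14: { [P → x . num], [X → P P x .], [X → P x . num] }  — shift, reduce

Conflict in state I2:
  Shift-reduce conflict between [P → X .] and [X → X . num]
So the grammar is NOT LR(0).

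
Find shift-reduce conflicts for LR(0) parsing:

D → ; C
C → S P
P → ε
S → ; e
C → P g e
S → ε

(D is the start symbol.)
Yes — I1: [P → .] vs [S → . ; e]

Augment with D' → D and build the canonical LR(0) collection (I0 = CLOSURE({[D' → . D]}), then GOTO on every symbol after a dot until no new states appear). It has 11 states:
  I0: { [D → . ; C], [D' → . D] }  — shift
  I1: { [C → . P g e], [C → . S P], [D → ; . C], [P → .], [S → . ; e], [S → .] }  — shift, 2 reduces
  I2: { [D' → D .] }  — accept
  I3: { [S → ; . e] }  — shift
  I4: { [D → ; C .] }  — reduce
  I5: { [C → P . g e] }  — shift
  I6: { [C → S . P], [P → .] }  — reduce
  I7: { [C → S P .] }  — reduce
  I8: { [C → P g . e] }  — shift
  I9: { [C → P g e .] }  — reduce
  I10: { [S → ; e .] }  — reduce

I1 contains reduce items [P → .], [S → .] and shift item [S → . ; e] — shift-reduce conflict.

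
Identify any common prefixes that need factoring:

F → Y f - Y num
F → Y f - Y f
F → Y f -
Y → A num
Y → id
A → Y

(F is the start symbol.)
Yes, F has productions with common prefix 'Y f -'

Left-factoring is needed when two productions for the same non-terminal
share a common prefix on the right-hand side.

Productions for F:
  F → Y f - Y num
  F → Y f - Y f
  F → Y f -
Productions for Y:
  Y → A num
  Y → id

Found common prefix 'Y f -' in productions for F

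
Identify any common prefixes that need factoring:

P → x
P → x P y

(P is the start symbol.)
Yes, P has productions with common prefix 'x'

Left-factoring is needed when two productions for the same non-terminal
share a common prefix on the right-hand side.

Productions for P:
  P → x
  P → x P y

Found common prefix 'x' in productions for P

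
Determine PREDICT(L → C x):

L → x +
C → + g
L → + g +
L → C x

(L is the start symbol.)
PREDICT(L → C x) = (FIRST(RHS) \ {ε}) ∪ (FOLLOW(L) if ε ∈ FIRST(RHS), i.e. RHS ⇒* ε)
FIRST(C) = { '+' }
FIRST(C x) = { '+' }
ε ∉ FIRST(C x), so FOLLOW(L) is not added.
PREDICT(L → C x) = { '+' }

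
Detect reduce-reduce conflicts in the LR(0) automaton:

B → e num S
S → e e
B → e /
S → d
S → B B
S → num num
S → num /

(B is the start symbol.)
Augment with B' → B and build the canonical LR(0) collection (I0 = CLOSURE({[B' → . B]}), then GOTO on every symbol after a dot until no new states appear). It has 14 states:
  I0: { [B → . e /], [B → . e num S], [B' → . B] }  — shift
  I1: { [B' → B .] }  — accept
  I2: { [B → e . /], [B → e . num S] }  — shift
  I3: { [B → e / .] }  — reduce
  I4: { [B → . e /], [B → . e num S], [B → e num . S], [S → . B B], [S → . d], [S → . e e], [S → . num /], [S → . num num] }  — shift
  I5: { [B → . e /], [B → . e num S], [S → B . B] }  — shift
  I6: { [B → e num S .] }  — reduce
  I7: { [S → d .] }  — reduce
  I8: { [B → e . /], [B → e . num S], [S → e . e] }  — shift
  I9: { [S → num . /], [S → num . num] }  — shift
  I10: { [S → num / .] }  — reduce
  I11: { [S → num num .] }  — reduce
  I12: { [S → e e .] }  — reduce
  I13: { [S → B B .] }  — reduce

No state contains more than one complete item.

Answer: No reduce-reduce conflicts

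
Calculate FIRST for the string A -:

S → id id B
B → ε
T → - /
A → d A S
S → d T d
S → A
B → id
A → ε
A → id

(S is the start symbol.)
FIRST sets of the non-terminals involved (from the grammar, by fixed-point iteration):
  FIRST(A) = { 'd', 'id', ε }

To compute FIRST(A -), process the symbols left to right:
Symbol A is a non-terminal. Add FIRST(A) \ {ε} = { 'd', 'id' }
A is nullable (ε ∈ FIRST(A)), continue to the next symbol.
Symbol - is a terminal. Add '-' and stop.
FIRST(A -) = { '-', 'd', 'id' }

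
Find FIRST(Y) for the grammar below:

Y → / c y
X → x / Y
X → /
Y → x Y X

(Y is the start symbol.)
To compute FIRST(Y), examine every production with Y on the left-hand side, reading each right-hand side left to right until a non-nullable symbol is reached.

From Y → / c y:
  - '/' is a terminal: add '/' and stop
From Y → x Y X:
  - x is a terminal: add 'x' and stop

Collecting: FIRST(Y) = { '/', 'x' }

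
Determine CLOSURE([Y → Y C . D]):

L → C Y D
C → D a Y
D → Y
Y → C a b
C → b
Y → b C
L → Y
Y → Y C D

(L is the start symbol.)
Start with: [Y → Y C . D]
  [Y → Y C . D] has the dot before D: add [D → . Y]
  [D → . Y] has the dot before Y: add [Y → . C a b], [Y → . b C], [Y → . Y C D]
  [Y → . C a b] has the dot before C: add [C → . D a Y], [C → . b]
No further items can be added.

CLOSURE = { [C → . D a Y], [C → . b], [D → . Y], [Y → . C a b], [Y → . Y C D], [Y → . b C], [Y → Y C . D] }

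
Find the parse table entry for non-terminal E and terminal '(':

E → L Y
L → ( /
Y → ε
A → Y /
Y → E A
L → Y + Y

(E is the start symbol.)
To find M[E, '('], we find productions for E where '(' is in the predict set (PREDICT(N → α) = (FIRST(α) \ {ε}) ∪ (FOLLOW(N) if α ⇒* ε)).

Relevant sets:
  FIRST(L) = { '(', '+' }

E → L Y: PREDICT = { '(', '+' }
  '(' is in predict set, so this production goes in M[E, '(']

M[E, '('] = E → L Y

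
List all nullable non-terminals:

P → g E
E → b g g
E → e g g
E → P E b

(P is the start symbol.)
A non-terminal is nullable if it can derive ε (the empty string): either it has an ε-production, or it has a production whose right-hand side consists entirely of nullable non-terminals.

There are no ε-productions, so no non-terminal can derive ε.
No non-terminals are nullable.

Answer: None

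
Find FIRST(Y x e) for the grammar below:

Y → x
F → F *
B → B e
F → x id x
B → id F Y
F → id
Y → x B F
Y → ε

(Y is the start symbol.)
FIRST sets of the non-terminals involved (from the grammar, by fixed-point iteration):
  FIRST(Y) = { 'x', ε }

To compute FIRST(Y x e), process the symbols left to right:
Symbol Y is a non-terminal. Add FIRST(Y) \ {ε} = { 'x' }
Y is nullable (ε ∈ FIRST(Y)), continue to the next symbol.
Symbol x is a terminal. Add 'x' and stop.
FIRST(Y x e) = { 'x' }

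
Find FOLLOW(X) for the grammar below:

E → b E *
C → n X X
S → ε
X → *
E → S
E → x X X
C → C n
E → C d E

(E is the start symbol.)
{ $, '*', 'd', 'n' }

To compute FOLLOW(X), find every occurrence of X on a right-hand side N → α X β: add FIRST(β) \ {ε}, and if β is empty or nullable also add FOLLOW(N). Iterate to a fixed point.

In C → n X X: X is followed by X, add FIRST(X) \ {ε} = { '*' }
In C → n X X: X is at the end, add FOLLOW(C)
In E → x X X: X is followed by X, add FIRST(X) \ {ε} = { '*' }
In E → x X X: X is at the end, add FOLLOW(E)

The FOLLOW sets referred to above (computed the same way, to a fixed point):
  FOLLOW(C) = { 'd', 'n' }
  FOLLOW(E) = { $, '*' }

Taking the union: FOLLOW(X) = { $, '*', 'd', 'n' }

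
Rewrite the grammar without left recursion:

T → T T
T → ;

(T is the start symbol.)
T → ; T'
T' → T T'
T' → ε

T is directly left-recursive. The standard transformation for
  A → A α₁ | ... | A α_m | β₁ | ... | β_n
is
  A  → β₁ A' | ... | β_n A'
  A' → α₁ A' | ... | α_m A' | ε

T → ; becomes T → ; T'
T → T T becomes T' → T T'
Add T' → ε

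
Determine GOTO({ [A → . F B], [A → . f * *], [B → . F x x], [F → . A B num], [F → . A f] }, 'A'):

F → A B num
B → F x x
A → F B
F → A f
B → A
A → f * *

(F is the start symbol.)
GOTO(I, 'A') = CLOSURE({ [A → αX.β] : [A → α.Xβ] ∈ I, X = 'A' })

Items with dot before 'A', with the dot advanced:
  [F → . A B num] → [F → A . B num]
  [F → . A f] → [F → A . f]
Closure of the advanced items:
  [F → A . B num] has the dot before B: add [B → . F x x], [B → . A]
  [B → . F x x] has the dot before F: add [F → . A B num], [F → . A f]
  [B → . A] has the dot before A: add [A → . F B], [A → . f * *]

GOTO = { [A → . F B], [A → . f * *], [B → . A], [B → . F x x], [F → . A B num], [F → . A f], [F → A . B num], [F → A . f] }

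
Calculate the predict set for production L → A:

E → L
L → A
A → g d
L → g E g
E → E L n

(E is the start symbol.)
PREDICT(L → A) = (FIRST(RHS) \ {ε}) ∪ (FOLLOW(L) if ε ∈ FIRST(RHS), i.e. RHS ⇒* ε)
FIRST(A) = { 'g' }
FIRST(A) = { 'g' }
ε ∉ FIRST(A), so FOLLOW(L) is not added.
PREDICT(L → A) = { 'g' }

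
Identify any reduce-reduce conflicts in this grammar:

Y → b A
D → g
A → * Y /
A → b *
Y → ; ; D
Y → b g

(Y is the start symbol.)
No reduce-reduce conflicts

A reduce-reduce conflict occurs when an LR(0) state has two complete items [A → α .] and [B → β .] — both call for a reduction, and with no lookahead the parser cannot choose between them.

Augment with Y' → Y and build the canonical LR(0) collection (I0 = CLOSURE({[Y' → . Y]}), then GOTO on every symbol after a dot until no new states appear). It has 14 states:
  I0: { [Y → . ; ; D], [Y → . b A], [Y → . b g], [Y' → . Y] }  — shift
  I1: { [Y → ; . ; D] }  — shift
  I2: { [Y' → Y .] }  — accept
  I3: { [A → . * Y /], [A → . b *], [Y → b . A], [Y → b . g] }  — shift
  I4: { [A → * . Y /], [Y → . ; ; D], [Y → . b A], [Y → . b g] }  — shift
  I5: { [Y → b A .] }  — reduce
  I6: { [A → b . *] }  — shift
  I7: { [Y → b g .] }  — reduce
  I8: { [A → b * .] }  — reduce
  I9: { [A → * Y . /] }  — shift
  I10: { [A → * Y / .] }  — reduce
  I11: { [D → . g], [Y → ; ; . D] }  — shift
  I12: { [Y → ; ; D .] }  — reduce
  I13: { [D → g .] }  — reduce

No state contains more than one complete item.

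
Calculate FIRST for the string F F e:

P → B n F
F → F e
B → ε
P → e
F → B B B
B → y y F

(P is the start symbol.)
FIRST sets of the non-terminals involved (from the grammar, by fixed-point iteration):
  FIRST(F) = { 'e', 'y', ε }

To compute FIRST(F F e), process the symbols left to right:
Symbol F is a non-terminal. Add FIRST(F) \ {ε} = { 'e', 'y' }
F is nullable (ε ∈ FIRST(F)), continue to the next symbol.
Symbol F is a non-terminal. Add FIRST(F) \ {ε} = { 'e', 'y' }
F is nullable (ε ∈ FIRST(F)), continue to the next symbol.
Symbol e is a terminal. Add 'e' and stop.
FIRST(F F e) = { 'e', 'y' }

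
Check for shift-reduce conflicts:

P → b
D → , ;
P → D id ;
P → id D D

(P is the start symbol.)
A shift-reduce conflict occurs when an LR(0) state has both:
  - a complete (reduce) item [A → α .] (dot at the end), and
  - a shift item [B → β . c γ] (dot before a terminal).

Augment with P' → P and build the canonical LR(0) collection (I0 = CLOSURE({[P' → . P]}), then GOTO on every symbol after a dot until no new states appear). It has 11 states:
  I0: { [D → . , ;], [P → . D id ;], [P → . b], [P → . id D D], [P' → . P] }  — shift
  I1: { [D → , . ;] }  — shift
  I2: { [P → D . id ;] }  — shift
  I3: { [P' → P .] }  — accept
  I4: { [P → b .] }  — reduce
  I5: { [D → . , ;], [P → id . D D] }  — shift
  I6: { [D → . , ;], [P → id D . D] }  — shift
  I7: { [P → id D D .] }  — reduce
  I8: { [P → D id . ;] }  — shift
  I9: { [P → D id ; .] }  — reduce
  I10: { [D → , ; .] }  — reduce

No state contains both a complete item and a shift item.

Answer: No shift-reduce conflicts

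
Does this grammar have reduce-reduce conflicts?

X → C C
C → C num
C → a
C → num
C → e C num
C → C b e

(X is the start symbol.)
Yes — I8: [C → C num .] vs [C → e C num .]; I11: [C → C num .] vs [C → num .]

A reduce-reduce conflict occurs when an LR(0) state has two complete items [A → α .] and [B → β .] — both call for a reduction, and with no lookahead the parser cannot choose between them.

Augment with X' → X and build the canonical LR(0) collection (I0 = CLOSURE({[X' → . X]}), then GOTO on every symbol after a dot until no new states appear). It has 13 states:
  I0: { [C → . C b e], [C → . C num], [C → . a], [C → . e C num], [C → . num], [X → . C C], [X' → . X] }  — shift
  I1: { [C → . C b e], [C → . C num], [C → . a], [C → . e C num], [C → . num], [C → C . b e], [C → C . num], [X → C . C] }  — shift
  I2: { [X' → X .] }  — accept
  I3: { [C → a .] }  — reduce
  I4: { [C → . C b e], [C → . C num], [C → . a], [C → . e C num], [C → . num], [C → e . C num] }  — shift
  I5: { [C → num .] }  — reduce
  I6: { [C → C . b e], [C → C . num], [C → e C . num] }  — shift
  I7: { [C → C b . e] }  — shift
  I8: { [C → C num .], [C → e C num .] }  — 2 reduces
  I9: { [C → C b e .] }  — reduce
  I10: { [C → C . b e], [C → C . num], [X → C C .] }  — shift, reduce
  I11: { [C → C num .], [C → num .] }  — 2 reduces
  I12: { [C → C num .] }  — reduce

I8 contains complete items [C → C num .], [C → e C num .] — reduce-reduce conflict.
I11 contains complete items [C → C num .], [C → num .] — reduce-reduce conflict.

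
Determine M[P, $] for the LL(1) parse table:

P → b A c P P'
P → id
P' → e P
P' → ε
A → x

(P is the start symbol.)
Empty (error entry)

To find M[P, $], we find productions for P where $ is in the predict set (PREDICT(N → α) = (FIRST(α) \ {ε}) ∪ (FOLLOW(N) if α ⇒* ε)).

P → b A c P P': PREDICT = { 'b' }
P → id: PREDICT = { 'id' }

M[P, $] is empty (no production applies)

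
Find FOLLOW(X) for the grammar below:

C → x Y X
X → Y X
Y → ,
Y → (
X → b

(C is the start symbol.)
In C → x Y X: X is at the end, add FOLLOW(C)
In X → Y X: X is at the end; this adds FOLLOW(X) to itself — nothing new

The FOLLOW sets referred to above (computed the same way, to a fixed point):
  FOLLOW(C) = { $ }

Taking the union: FOLLOW(X) = { $ }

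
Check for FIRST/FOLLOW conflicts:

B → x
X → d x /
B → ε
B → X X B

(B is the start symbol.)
No FIRST/FOLLOW conflicts.

Nullable non-terminals: B.
FIRST sets used below: FIRST(X) = { 'd' }

B: nullable alternative(s) B → ε; FOLLOW(B) = { $ }
  B → x: FIRST \ {ε} = { 'x' } — disjoint from FOLLOW(B)
  B → ε: FIRST \ {ε} = { } — this is the only nullable alternative, skip
  B → X X B: FIRST \ {ε} = { 'd' } — disjoint from FOLLOW(B)

X has no nullable alternative, so no FIRST/FOLLOW check is needed there.

No FIRST/FOLLOW conflicts found.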